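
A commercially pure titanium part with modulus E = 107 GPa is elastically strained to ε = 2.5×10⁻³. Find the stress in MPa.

268 MPa

σ = E·ε = 107000 MPa × 2.5×10⁻³ = 268 MPa.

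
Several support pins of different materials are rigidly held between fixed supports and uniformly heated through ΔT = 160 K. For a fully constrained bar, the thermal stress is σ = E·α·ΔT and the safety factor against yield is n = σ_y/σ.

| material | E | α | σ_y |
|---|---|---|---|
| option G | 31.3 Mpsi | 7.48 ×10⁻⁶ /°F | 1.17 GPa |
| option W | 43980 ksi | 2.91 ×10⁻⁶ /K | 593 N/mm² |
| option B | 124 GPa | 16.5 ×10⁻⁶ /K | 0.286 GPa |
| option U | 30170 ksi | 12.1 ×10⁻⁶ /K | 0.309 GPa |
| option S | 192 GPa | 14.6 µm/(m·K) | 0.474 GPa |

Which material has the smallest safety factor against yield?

In consistent units (E in GPa, α in ×10⁻⁶/K, σ_y in MPa):
  option G: E = 215.8, α = 13.5, σ_y = 1170 → σ = 465 MPa, n = 2.52
  option W: E = 303.2, α = 2.91, σ_y = 593.0 → σ = 141 MPa, n = 4.20
  option B: E = 124.0, α = 16.5, σ_y = 286.0 → σ = 327 MPa, n = 0.874
  option U: E = 208.0, α = 12.1, σ_y = 309.0 → σ = 403 MPa, n = 0.767
  option S: E = 192.0, α = 14.6, σ_y = 474.0 → σ = 449 MPa, n = 1.06
Smallest n: option U with n = 0.767.

option U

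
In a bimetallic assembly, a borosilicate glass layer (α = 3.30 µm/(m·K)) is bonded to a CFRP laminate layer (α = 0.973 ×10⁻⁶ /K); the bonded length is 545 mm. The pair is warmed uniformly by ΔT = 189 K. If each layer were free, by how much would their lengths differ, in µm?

Δα = |3.30 − 0.973|×10⁻⁶/K = 2.33×10⁻⁶/K.
ΔL_mismatch = Δα·L·ΔT = 2.33×10⁻⁶ × 545.0 mm × 189.0 K = 240 µm.

240 µm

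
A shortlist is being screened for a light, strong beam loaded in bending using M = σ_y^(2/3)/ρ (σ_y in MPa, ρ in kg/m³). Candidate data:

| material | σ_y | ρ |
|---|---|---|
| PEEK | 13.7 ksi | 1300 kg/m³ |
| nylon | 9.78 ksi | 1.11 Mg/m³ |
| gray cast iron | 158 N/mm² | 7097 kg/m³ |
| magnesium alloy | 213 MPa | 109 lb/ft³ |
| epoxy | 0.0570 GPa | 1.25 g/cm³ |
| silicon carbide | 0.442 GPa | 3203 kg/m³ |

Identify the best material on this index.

magnesium alloy

Convert each candidate to consistent units, then evaluate M:
  PEEK: σ_y = 94.46 MPa, ρ = 1300 kg/m³
  nylon: σ_y = 67.43 MPa, ρ = 1110 kg/m³
  gray cast iron: σ_y = 158.0 MPa, ρ = 7097 kg/m³
  magnesium alloy: σ_y = 213.0 MPa, ρ = 1746 kg/m³
  epoxy: σ_y = 57.00 MPa, ρ = 1250 kg/m³
  silicon carbide: σ_y = 442.0 MPa, ρ = 3203 kg/m³
  magnesium alloy: M = 20.4×10⁻³
  silicon carbide: M = 18.1×10⁻³
  PEEK: M = 16.0×10⁻³
  nylon: M = 14.9×10⁻³
  epoxy: M = 11.8×10⁻³
  gray cast iron: M = 4.12×10⁻³
Magnesium alloy ranks first.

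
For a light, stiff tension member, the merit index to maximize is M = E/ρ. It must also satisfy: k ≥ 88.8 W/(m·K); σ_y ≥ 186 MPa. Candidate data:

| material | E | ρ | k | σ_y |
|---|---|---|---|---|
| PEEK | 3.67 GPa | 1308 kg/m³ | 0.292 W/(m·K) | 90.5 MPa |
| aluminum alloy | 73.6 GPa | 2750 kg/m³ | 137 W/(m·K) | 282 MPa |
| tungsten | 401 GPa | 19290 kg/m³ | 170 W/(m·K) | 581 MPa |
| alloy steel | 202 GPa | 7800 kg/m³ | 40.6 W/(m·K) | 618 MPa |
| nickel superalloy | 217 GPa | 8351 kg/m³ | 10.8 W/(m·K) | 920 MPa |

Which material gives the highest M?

aluminum alloy

Screen on constraints: k ≥ 88.8 W/(m·K); σ_y ≥ 186 MPa. Survivors: aluminum alloy, tungsten.
Evaluate M for each candidate:
  aluminum alloy: M = 26.8 MN·m/kg
  tungsten: M = 20.8 MN·m/kg
Highest index: aluminum alloy.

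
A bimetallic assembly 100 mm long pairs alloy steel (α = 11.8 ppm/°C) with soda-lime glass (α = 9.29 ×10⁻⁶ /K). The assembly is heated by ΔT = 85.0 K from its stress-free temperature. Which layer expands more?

α(alloy steel) = 11.8×10⁻⁶/K vs α(soda-lime glass) = 9.29×10⁻⁶/K.
Higher α expands more for the same ΔT: alloy steel.

alloy steel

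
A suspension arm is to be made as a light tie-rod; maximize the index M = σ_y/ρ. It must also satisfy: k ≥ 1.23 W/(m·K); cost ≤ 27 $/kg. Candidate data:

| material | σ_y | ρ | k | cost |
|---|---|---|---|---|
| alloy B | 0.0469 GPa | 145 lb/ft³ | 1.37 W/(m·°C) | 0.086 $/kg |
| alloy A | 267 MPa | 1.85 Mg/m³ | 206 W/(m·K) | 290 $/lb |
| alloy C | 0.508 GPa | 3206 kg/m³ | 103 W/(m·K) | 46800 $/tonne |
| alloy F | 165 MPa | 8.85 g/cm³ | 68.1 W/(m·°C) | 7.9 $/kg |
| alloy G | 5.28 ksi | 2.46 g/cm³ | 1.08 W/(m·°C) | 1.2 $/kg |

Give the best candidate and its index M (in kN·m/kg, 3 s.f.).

Screen on constraints: k ≥ 1.23 W/(m·K); cost ≤ 27 $/kg. Survivors: alloy B, alloy F.
Putting every candidate on a common basis:
  alloy B: σ_y = 46.90 MPa, ρ = 2323 kg/m³
  alloy F: σ_y = 165.0 MPa, ρ = 8850 kg/m³
  alloy B: M = 20.2 kN·m/kg
  alloy F: M = 18.6 kN·m/kg
Highest index: alloy B.

alloy B, M = 20.2 kN·m/kg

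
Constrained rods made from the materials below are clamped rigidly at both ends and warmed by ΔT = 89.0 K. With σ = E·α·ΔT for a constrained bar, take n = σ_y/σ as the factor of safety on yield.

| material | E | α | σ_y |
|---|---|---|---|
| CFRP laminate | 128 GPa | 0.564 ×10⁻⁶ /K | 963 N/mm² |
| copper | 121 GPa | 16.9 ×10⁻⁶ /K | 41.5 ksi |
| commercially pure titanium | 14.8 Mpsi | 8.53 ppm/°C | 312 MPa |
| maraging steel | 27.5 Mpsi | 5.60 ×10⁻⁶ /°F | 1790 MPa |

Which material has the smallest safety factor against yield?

Per material, after unit conversion:
  CFRP laminate: E = 128.0, α = 0.564, σ_y = 963.0 → σ = 6.43 MPa, n = 150
  copper: E = 121.0, α = 16.9, σ_y = 286.1 → σ = 182 MPa, n = 1.57
  commercially pure titanium: E = 102.0, α = 8.53, σ_y = 312.0 → σ = 77.5 MPa, n = 4.03
  maraging steel: E = 189.6, α = 10.1, σ_y = 1790 → σ = 170 MPa, n = 10.5
Smallest n: copper with n = 1.57.

copper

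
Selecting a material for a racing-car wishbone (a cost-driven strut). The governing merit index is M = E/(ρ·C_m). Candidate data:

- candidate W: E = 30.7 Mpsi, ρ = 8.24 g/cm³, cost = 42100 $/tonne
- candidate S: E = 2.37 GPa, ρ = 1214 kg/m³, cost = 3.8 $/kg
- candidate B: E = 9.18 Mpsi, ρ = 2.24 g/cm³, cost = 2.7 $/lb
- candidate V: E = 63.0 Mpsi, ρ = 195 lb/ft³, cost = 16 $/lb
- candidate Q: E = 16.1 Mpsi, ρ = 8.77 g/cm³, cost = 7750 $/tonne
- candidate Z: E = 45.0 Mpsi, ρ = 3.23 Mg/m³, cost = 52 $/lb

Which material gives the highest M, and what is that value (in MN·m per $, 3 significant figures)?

candidate B, M = 4.75 MN·m per $

In SI units:
  candidate W: E = 211.7 GPa, ρ = 8240 kg/m³, cost = 42.10 $/kg
  candidate S: E = 2.370 GPa, ρ = 1214 kg/m³, cost = 3.800 $/kg
  candidate B: E = 63.29 GPa, ρ = 2240 kg/m³, cost = 5.952 $/kg
  candidate V: E = 434.4 GPa, ρ = 3124 kg/m³, cost = 35.27 $/kg
  candidate Q: E = 111.0 GPa, ρ = 8770 kg/m³, cost = 7.750 $/kg
  candidate Z: E = 310.3 GPa, ρ = 3230 kg/m³, cost = 114.6 $/kg
  candidate B: M = 4.75 MN·m per $
  candidate V: M = 3.94 MN·m per $
  candidate Q: M = 1.63 MN·m per $
  candidate Z: M = 0.838 MN·m per $
  candidate W: M = 0.610 MN·m per $
  candidate S: M = 0.514 MN·m per $
Candidate B ranks first.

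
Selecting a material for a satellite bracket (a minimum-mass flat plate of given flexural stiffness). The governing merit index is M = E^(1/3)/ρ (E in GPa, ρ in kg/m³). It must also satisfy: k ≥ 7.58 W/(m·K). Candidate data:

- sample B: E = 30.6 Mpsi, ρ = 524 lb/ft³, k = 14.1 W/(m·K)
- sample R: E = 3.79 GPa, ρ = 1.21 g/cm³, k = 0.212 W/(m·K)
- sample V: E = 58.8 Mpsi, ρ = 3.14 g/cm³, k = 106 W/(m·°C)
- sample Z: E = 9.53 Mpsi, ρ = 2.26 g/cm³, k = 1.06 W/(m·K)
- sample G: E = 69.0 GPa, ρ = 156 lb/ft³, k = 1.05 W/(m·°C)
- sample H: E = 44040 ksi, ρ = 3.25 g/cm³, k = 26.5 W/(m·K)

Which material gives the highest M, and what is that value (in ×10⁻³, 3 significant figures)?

sample V, M = 2.36×10⁻³

Screen on constraints: k ≥ 7.58 W/(m·K). Survivors: sample B, sample V, sample H.
Convert each candidate to consistent units, then evaluate M:
  sample B: E = 211.0 GPa, ρ = 8394 kg/m³
  sample V: E = 405.4 GPa, ρ = 3140 kg/m³
  sample H: E = 303.6 GPa, ρ = 3250 kg/m³
  sample V: M = 2.36×10⁻³
  sample H: M = 2.07×10⁻³
  sample B: M = 0.709×10⁻³
Sample V ranks first.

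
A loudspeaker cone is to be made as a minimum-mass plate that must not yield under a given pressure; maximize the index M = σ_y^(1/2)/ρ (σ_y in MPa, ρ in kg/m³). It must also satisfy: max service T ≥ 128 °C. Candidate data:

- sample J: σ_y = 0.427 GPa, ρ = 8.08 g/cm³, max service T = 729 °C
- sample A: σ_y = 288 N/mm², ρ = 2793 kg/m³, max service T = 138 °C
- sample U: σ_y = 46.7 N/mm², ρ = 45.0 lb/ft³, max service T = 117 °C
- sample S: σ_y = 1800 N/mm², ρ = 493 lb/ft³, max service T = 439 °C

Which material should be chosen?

sample A

Screen on constraints: max service T ≥ 128 °C. Survivors: sample J, sample A, sample S.
Putting every candidate on a common basis:
  sample J: σ_y = 427.0 MPa, ρ = 8080 kg/m³
  sample A: σ_y = 288.0 MPa, ρ = 2793 kg/m³
  sample S: σ_y = 1800 MPa, ρ = 7897 kg/m³
  sample A: M = 6.08×10⁻³
  sample S: M = 5.37×10⁻³
  sample J: M = 2.56×10⁻³
Sample A has the largest M.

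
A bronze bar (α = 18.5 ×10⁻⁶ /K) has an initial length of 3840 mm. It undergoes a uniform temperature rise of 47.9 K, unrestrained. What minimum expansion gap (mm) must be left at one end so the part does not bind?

3.40 mm

ΔL = α·L₀·ΔT = 18.5×10⁻⁶ × 3840 mm × 47.90 K = 3.40 mm.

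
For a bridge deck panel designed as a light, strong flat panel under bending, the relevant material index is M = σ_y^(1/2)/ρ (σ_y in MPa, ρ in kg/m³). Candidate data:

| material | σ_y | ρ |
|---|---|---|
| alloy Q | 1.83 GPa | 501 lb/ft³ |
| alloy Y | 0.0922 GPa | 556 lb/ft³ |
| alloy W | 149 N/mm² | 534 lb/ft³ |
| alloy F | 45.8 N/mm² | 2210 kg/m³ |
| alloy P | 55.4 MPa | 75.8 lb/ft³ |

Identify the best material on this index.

After converting to SI:
  alloy Q: σ_y = 1830 MPa, ρ = 8025 kg/m³
  alloy Y: σ_y = 92.20 MPa, ρ = 8906 kg/m³
  alloy W: σ_y = 149.0 MPa, ρ = 8554 kg/m³
  alloy F: σ_y = 45.80 MPa, ρ = 2210 kg/m³
  alloy P: σ_y = 55.40 MPa, ρ = 1214 kg/m³
  alloy P: M = 6.13×10⁻³
  alloy Q: M = 5.33×10⁻³
  alloy F: M = 3.06×10⁻³
  alloy W: M = 1.43×10⁻³
  alloy Y: M = 1.08×10⁻³
Alloy P has the largest M.

alloy P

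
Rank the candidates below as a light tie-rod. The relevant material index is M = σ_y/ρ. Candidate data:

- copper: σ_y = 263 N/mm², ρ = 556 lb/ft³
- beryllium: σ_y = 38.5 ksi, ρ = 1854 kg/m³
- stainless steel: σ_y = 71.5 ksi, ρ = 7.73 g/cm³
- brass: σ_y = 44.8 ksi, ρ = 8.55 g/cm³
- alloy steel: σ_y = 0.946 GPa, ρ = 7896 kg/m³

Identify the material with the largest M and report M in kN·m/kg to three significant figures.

beryllium, M = 143 kN·m/kg

In SI units:
  copper: σ_y = 263.0 MPa, ρ = 8906 kg/m³
  beryllium: σ_y = 265.4 MPa, ρ = 1854 kg/m³
  stainless steel: σ_y = 493.0 MPa, ρ = 7730 kg/m³
  brass: σ_y = 308.9 MPa, ρ = 8550 kg/m³
  alloy steel: σ_y = 946.0 MPa, ρ = 7896 kg/m³
  beryllium: M = 143 kN·m/kg
  alloy steel: M = 120 kN·m/kg
  stainless steel: M = 63.8 kN·m/kg
  brass: M = 36.1 kN·m/kg
  copper: M = 29.5 kN·m/kg
Highest index: beryllium.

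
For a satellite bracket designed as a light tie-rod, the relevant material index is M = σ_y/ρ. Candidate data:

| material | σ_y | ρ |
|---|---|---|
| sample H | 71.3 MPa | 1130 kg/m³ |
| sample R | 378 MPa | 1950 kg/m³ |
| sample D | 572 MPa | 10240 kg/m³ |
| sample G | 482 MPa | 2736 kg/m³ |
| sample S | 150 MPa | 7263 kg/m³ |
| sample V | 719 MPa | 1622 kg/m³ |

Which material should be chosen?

sample V

Per-candidate index values:
  sample V: M = 443 kN·m/kg
  sample R: M = 194 kN·m/kg
  sample G: M = 176 kN·m/kg
  sample H: M = 63.1 kN·m/kg
  sample D: M = 55.9 kN·m/kg
  sample S: M = 20.7 kN·m/kg
Sample V ranks first.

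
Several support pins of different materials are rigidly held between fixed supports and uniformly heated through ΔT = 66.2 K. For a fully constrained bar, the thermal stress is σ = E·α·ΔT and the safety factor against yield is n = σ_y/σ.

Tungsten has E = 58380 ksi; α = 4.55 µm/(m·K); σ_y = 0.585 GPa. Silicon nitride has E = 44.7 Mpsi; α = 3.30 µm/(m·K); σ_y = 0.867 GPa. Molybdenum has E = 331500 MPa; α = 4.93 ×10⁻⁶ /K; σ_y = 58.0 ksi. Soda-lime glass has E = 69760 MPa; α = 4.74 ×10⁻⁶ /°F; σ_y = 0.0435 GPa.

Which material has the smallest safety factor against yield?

Per material, after unit conversion:
  tungsten: E = 402.5, α = 4.55, σ_y = 585.0 → σ = 121 MPa, n = 4.83
  silicon nitride: E = 308.2, α = 3.30, σ_y = 867.0 → σ = 67.3 MPa, n = 12.9
  molybdenum: E = 331.5, α = 4.93, σ_y = 399.9 → σ = 108 MPa, n = 3.70
  soda-lime glass: E = 69.76, α = 8.53, σ_y = 43.50 → σ = 39.4 MPa, n = 1.10
The minimum is soda-lime glass at n = 1.10.

soda-lime glass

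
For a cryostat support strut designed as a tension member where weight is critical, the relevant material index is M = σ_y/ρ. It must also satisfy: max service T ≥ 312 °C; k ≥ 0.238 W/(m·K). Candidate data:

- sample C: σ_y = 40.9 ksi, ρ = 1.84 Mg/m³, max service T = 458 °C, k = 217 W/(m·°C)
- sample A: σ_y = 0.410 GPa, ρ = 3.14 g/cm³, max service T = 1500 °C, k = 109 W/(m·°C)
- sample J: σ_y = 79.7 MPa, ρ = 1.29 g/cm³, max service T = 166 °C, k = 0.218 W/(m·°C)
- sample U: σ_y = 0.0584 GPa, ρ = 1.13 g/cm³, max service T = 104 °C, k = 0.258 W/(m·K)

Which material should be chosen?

Screen on constraints: max service T ≥ 312 °C; k ≥ 0.238 W/(m·K). Survivors: sample C, sample A.
After converting to SI:
  sample C: σ_y = 282.0 MPa, ρ = 1840 kg/m³
  sample A: σ_y = 410.0 MPa, ρ = 3140 kg/m³
  sample C: M = 153 kN·m/kg
  sample A: M = 131 kN·m/kg
Sample C has the largest M.

sample C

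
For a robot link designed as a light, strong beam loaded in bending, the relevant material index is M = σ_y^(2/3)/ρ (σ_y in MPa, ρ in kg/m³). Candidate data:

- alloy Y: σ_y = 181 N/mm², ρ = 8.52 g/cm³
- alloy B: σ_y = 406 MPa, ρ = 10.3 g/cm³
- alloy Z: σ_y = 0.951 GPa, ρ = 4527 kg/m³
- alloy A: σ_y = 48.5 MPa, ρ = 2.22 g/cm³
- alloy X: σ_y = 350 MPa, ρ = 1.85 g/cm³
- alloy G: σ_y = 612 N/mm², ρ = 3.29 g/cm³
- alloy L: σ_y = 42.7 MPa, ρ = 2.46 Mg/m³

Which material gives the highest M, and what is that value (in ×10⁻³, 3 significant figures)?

In SI units:
  alloy Y: σ_y = 181.0 MPa, ρ = 8520 kg/m³
  alloy B: σ_y = 406.0 MPa, ρ = 10300 kg/m³
  alloy Z: σ_y = 951.0 MPa, ρ = 4527 kg/m³
  alloy A: σ_y = 48.50 MPa, ρ = 2220 kg/m³
  alloy X: σ_y = 350.0 MPa, ρ = 1850 kg/m³
  alloy G: σ_y = 612.0 MPa, ρ = 3290 kg/m³
  alloy L: σ_y = 42.70 MPa, ρ = 2460 kg/m³
  alloy X: M = 26.8×10⁻³
  alloy G: M = 21.9×10⁻³
  alloy Z: M = 21.4×10⁻³
  alloy A: M = 5.99×10⁻³
  alloy B: M = 5.32×10⁻³
  alloy L: M = 4.97×10⁻³
  alloy Y: M = 3.76×10⁻³
The maximum is for alloy X.

alloy X, M = 26.8×10⁻³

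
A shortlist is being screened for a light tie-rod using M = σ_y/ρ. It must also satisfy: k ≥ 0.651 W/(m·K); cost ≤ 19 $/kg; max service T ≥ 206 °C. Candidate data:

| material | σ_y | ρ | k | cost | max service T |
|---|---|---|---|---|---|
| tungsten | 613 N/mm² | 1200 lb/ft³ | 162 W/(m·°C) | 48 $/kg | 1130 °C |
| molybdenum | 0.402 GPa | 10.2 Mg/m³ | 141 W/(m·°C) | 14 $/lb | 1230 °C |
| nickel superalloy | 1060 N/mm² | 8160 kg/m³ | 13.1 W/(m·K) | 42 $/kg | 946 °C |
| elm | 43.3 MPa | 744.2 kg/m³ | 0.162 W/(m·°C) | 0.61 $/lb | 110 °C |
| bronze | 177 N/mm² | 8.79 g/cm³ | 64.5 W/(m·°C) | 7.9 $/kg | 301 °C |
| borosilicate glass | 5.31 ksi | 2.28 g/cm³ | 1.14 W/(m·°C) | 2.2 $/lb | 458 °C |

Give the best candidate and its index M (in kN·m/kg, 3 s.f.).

bronze, M = 20.1 kN·m/kg

Screen on constraints: k ≥ 0.651 W/(m·K); cost ≤ 19 $/kg; max service T ≥ 206 °C. Survivors: bronze, borosilicate glass.
Normalizing units and computing the index:
  bronze: σ_y = 177.0 MPa, ρ = 8790 kg/m³
  borosilicate glass: σ_y = 36.61 MPa, ρ = 2280 kg/m³
  bronze: M = 20.1 kN·m/kg
  borosilicate glass: M = 16.1 kN·m/kg
Highest index: bronze.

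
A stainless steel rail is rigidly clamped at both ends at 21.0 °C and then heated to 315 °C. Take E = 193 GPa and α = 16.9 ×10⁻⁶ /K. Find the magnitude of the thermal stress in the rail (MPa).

959 MPa

ΔT = 294.0 K. Constrained thermal stress σ = E·α·ΔT = 193.0×10³ MPa × 16.9×10⁻⁶ × 294.0 = 959 MPa (compressive).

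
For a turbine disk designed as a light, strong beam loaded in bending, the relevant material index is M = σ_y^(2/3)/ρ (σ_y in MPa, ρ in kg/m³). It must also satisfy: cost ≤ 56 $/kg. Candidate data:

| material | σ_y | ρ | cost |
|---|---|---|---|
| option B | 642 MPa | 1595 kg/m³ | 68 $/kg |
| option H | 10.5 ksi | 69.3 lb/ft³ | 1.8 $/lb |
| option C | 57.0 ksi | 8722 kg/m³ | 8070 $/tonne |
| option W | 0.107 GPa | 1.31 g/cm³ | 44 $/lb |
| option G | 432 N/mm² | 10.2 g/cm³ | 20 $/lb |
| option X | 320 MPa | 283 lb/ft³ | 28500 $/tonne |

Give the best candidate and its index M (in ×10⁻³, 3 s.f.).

option H, M = 15.6×10⁻³

Screen on constraints: cost ≤ 56 $/kg. Survivors: option H, option C, option G, option X.
Putting every candidate on a common basis:
  option H: σ_y = 72.39 MPa, ρ = 1110 kg/m³
  option C: σ_y = 393.0 MPa, ρ = 8722 kg/m³
  option G: σ_y = 432.0 MPa, ρ = 10200 kg/m³
  option X: σ_y = 320.0 MPa, ρ = 4533 kg/m³
  option H: M = 15.6×10⁻³
  option X: M = 10.3×10⁻³
  option C: M = 6.15×10⁻³
  option G: M = 5.60×10⁻³
The maximum is for option H.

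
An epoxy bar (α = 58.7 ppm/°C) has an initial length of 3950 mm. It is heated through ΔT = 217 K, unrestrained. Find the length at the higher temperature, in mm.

4000.3 mm

ΔL = α·L₀·ΔT = 58.7×10⁻⁶ × 3950 mm × 217.0 K = 50.3 mm.
L = L₀ + ΔL = 3950 + 50.3 = 4000.3 mm.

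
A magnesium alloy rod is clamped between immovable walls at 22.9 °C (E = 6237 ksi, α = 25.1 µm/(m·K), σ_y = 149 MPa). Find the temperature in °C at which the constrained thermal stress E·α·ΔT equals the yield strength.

161 °C

E = 6237 ksi = 43.00 GPa.
E·α·ΔT = 149.0 MPa ⇒ ΔT = 149.0 / (43.00×10³ × 25.1×10⁻⁶) = 138.0 K.
T = 22.9 + 138.0 = 160.9 °C.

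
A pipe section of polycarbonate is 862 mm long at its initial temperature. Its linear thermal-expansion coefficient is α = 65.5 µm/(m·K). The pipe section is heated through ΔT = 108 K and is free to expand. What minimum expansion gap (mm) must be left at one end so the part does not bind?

6.10 mm

ΔL = α·L₀·ΔT = 65.5×10⁻⁶ × 862 mm × 108.0 K = 6.10 mm.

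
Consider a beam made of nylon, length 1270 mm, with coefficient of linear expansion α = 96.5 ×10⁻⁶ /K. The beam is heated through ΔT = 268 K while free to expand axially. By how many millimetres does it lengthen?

32.8 mm

ΔL = α·L₀·ΔT = 96.5×10⁻⁶ × 1270 mm × 268.0 K = 32.8 mm.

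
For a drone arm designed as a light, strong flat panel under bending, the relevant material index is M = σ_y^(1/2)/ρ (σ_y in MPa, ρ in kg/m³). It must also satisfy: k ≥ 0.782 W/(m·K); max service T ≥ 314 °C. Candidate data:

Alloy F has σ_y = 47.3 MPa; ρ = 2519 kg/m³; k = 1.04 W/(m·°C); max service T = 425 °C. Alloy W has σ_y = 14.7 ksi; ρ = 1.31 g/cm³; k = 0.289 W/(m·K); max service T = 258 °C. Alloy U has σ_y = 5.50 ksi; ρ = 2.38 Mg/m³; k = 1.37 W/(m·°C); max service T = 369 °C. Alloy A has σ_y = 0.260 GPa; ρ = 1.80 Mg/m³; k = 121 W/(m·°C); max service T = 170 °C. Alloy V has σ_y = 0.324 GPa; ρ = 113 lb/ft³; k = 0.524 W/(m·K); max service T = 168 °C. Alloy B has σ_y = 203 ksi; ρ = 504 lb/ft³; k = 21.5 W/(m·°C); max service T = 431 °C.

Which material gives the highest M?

alloy B

Screen on constraints: k ≥ 0.782 W/(m·K); max service T ≥ 314 °C. Survivors: alloy F, alloy U, alloy B.
In SI units:
  alloy F: σ_y = 47.30 MPa, ρ = 2519 kg/m³
  alloy U: σ_y = 37.92 MPa, ρ = 2380 kg/m³
  alloy B: σ_y = 1400 MPa, ρ = 8073 kg/m³
  alloy B: M = 4.63×10⁻³
  alloy F: M = 2.73×10⁻³
  alloy U: M = 2.59×10⁻³
Highest index: alloy B.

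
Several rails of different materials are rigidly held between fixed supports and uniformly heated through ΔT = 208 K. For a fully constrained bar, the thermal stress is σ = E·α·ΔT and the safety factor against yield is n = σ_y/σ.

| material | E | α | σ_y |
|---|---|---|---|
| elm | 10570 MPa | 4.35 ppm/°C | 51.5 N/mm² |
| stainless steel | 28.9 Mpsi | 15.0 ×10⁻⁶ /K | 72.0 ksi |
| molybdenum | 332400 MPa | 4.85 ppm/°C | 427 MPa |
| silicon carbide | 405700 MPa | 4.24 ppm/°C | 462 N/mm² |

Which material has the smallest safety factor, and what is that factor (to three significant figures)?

stainless steel, n = 0.799

In consistent units (E in GPa, α in ×10⁻⁶/K, σ_y in MPa):
  elm: E = 10.57, α = 4.35, σ_y = 51.50 → σ = 9.56 MPa, n = 5.38
  stainless steel: E = 199.3, α = 15.0, σ_y = 496.4 → σ = 622 MPa, n = 0.799
  molybdenum: E = 332.4, α = 4.85, σ_y = 427.0 → σ = 335 MPa, n = 1.27
  silicon carbide: E = 405.7, α = 4.24, σ_y = 462.0 → σ = 358 MPa, n = 1.29
Stainless steel has the lowest safety factor, n = 0.799.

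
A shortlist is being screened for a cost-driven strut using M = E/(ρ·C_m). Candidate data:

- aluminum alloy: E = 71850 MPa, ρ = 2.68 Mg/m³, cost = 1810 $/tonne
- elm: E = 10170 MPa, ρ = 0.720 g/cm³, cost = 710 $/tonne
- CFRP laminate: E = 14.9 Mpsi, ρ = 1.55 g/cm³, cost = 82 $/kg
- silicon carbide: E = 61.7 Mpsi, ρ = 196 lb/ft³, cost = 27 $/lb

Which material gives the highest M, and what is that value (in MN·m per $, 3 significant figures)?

Convert each candidate to consistent units, then evaluate M:
  aluminum alloy: E = 71.85 GPa, ρ = 2680 kg/m³, cost = 1.810 $/kg
  elm: E = 10.17 GPa, ρ = 720.0 kg/m³, cost = 0.7100 $/kg
  CFRP laminate: E = 102.7 GPa, ρ = 1550 kg/m³, cost = 82.00 $/kg
  silicon carbide: E = 425.4 GPa, ρ = 3140 kg/m³, cost = 59.52 $/kg
  elm: M = 19.9 MN·m per $
  aluminum alloy: M = 14.8 MN·m per $
  silicon carbide: M = 2.28 MN·m per $
  CFRP laminate: M = 0.808 MN·m per $
Elm ranks first.

elm, M = 19.9 MN·m per $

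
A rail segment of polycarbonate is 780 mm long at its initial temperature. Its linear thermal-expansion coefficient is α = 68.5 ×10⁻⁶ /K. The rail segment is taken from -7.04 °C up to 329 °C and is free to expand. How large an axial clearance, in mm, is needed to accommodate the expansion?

ΔT = 329 − (-7.04) = 336.0 K.
ΔL = α·L₀·ΔT = 68.5×10⁻⁶ × 780 mm × 336.0 K = 18.0 mm.

18.0 mm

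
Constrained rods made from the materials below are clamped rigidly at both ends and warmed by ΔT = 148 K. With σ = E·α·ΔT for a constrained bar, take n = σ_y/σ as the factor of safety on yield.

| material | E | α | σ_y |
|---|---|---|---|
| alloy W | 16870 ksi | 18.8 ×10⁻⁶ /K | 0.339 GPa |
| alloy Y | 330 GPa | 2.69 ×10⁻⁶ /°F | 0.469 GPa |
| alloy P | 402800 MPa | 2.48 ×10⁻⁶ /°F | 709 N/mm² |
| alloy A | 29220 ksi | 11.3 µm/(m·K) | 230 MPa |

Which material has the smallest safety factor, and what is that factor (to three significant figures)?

alloy A, n = 0.683

Per material, after unit conversion:
  alloy W: E = 116.3, α = 18.8, σ_y = 339.0 → σ = 324 MPa, n = 1.05
  alloy Y: E = 330.0, α = 4.84, σ_y = 469.0 → σ = 236 MPa, n = 1.98
  alloy P: E = 402.8, α = 4.46, σ_y = 709.0 → σ = 266 MPa, n = 2.66
  alloy A: E = 201.5, α = 11.3, σ_y = 230.0 → σ = 337 MPa, n = 0.683
The minimum is alloy A at n = 0.683.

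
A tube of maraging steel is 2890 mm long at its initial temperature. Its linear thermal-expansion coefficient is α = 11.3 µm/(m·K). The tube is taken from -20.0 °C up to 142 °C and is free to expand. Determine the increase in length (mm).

5.29 mm

ΔT = 142 − (-20.0) = 162.0 K.
ΔL = α·L₀·ΔT = 11.3×10⁻⁶ × 2890 mm × 162.0 K = 5.29 mm.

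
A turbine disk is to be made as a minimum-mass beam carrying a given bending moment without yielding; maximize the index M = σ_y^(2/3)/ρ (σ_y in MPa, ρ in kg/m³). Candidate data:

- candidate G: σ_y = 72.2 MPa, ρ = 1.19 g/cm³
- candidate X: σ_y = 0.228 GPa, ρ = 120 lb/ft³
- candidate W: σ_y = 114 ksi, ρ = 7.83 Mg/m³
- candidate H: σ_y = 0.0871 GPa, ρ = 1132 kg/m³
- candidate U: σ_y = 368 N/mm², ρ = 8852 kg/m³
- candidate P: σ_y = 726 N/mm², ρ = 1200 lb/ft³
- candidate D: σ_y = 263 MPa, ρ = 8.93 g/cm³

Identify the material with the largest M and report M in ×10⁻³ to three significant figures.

candidate X, M = 19.4×10⁻³

After converting to SI:
  candidate G: σ_y = 72.20 MPa, ρ = 1190 kg/m³
  candidate X: σ_y = 228.0 MPa, ρ = 1922 kg/m³
  candidate W: σ_y = 786.0 MPa, ρ = 7830 kg/m³
  candidate H: σ_y = 87.10 MPa, ρ = 1132 kg/m³
  candidate U: σ_y = 368.0 MPa, ρ = 8852 kg/m³
  candidate P: σ_y = 726.0 MPa, ρ = 19220 kg/m³
  candidate D: σ_y = 263.0 MPa, ρ = 8930 kg/m³
  candidate X: M = 19.4×10⁻³
  candidate H: M = 17.4×10⁻³
  candidate G: M = 14.6×10⁻³
  candidate W: M = 10.9×10⁻³
  candidate U: M = 5.80×10⁻³
  candidate D: M = 4.60×10⁻³
  candidate P: M = 4.20×10⁻³
Highest index: candidate X.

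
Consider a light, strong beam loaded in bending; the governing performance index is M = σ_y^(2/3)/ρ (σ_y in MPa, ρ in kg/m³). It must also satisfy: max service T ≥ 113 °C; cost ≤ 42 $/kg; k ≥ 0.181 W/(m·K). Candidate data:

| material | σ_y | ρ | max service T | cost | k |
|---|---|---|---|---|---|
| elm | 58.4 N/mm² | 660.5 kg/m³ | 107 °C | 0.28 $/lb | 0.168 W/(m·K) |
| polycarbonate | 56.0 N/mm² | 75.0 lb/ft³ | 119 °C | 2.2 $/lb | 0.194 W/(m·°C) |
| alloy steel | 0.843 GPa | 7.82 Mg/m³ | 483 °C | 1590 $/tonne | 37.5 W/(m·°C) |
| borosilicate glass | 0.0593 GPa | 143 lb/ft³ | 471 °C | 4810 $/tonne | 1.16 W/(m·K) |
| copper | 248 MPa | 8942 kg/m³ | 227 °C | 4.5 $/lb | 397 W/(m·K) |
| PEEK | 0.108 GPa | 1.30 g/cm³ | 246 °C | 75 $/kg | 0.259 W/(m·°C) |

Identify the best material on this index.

polycarbonate

Screen on constraints: max service T ≥ 113 °C; cost ≤ 42 $/kg; k ≥ 0.181 W/(m·K). Survivors: polycarbonate, alloy steel, borosilicate glass, copper.
In SI units:
  polycarbonate: σ_y = 56.00 MPa, ρ = 1201 kg/m³
  alloy steel: σ_y = 843.0 MPa, ρ = 7820 kg/m³
  borosilicate glass: σ_y = 59.30 MPa, ρ = 2291 kg/m³
  copper: σ_y = 248.0 MPa, ρ = 8942 kg/m³
  polycarbonate: M = 12.2×10⁻³
  alloy steel: M = 11.4×10⁻³
  borosilicate glass: M = 6.64×10⁻³
  copper: M = 4.41×10⁻³
The maximum is for polycarbonate.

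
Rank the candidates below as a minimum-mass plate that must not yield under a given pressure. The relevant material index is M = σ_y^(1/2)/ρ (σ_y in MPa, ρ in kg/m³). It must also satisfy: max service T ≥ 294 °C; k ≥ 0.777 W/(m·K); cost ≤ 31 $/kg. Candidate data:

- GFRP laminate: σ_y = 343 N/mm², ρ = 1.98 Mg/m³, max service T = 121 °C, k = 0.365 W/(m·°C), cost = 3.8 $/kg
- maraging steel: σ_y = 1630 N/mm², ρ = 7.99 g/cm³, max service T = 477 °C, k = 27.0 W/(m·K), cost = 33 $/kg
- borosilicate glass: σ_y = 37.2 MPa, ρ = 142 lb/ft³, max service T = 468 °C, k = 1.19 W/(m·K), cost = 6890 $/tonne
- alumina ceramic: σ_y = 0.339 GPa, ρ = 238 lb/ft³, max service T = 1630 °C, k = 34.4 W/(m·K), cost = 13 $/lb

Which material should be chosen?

Screen on constraints: max service T ≥ 294 °C; k ≥ 0.777 W/(m·K); cost ≤ 31 $/kg. Survivors: borosilicate glass, alumina ceramic.
Normalizing units and computing the index:
  borosilicate glass: σ_y = 37.20 MPa, ρ = 2275 kg/m³
  alumina ceramic: σ_y = 339.0 MPa, ρ = 3812 kg/m³
  alumina ceramic: M = 4.83×10⁻³
  borosilicate glass: M = 2.68×10⁻³
Alumina ceramic ranks first.

alumina ceramic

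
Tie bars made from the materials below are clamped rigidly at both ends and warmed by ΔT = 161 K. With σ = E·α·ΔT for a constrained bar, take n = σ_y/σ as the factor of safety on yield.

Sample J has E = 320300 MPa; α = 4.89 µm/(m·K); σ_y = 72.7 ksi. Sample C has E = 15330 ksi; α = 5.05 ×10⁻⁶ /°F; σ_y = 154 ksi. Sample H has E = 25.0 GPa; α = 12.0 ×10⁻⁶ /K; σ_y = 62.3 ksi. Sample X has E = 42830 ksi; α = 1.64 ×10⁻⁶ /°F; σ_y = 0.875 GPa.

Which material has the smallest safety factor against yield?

sample J

In consistent units (E in GPa, α in ×10⁻⁶/K, σ_y in MPa):
  sample J: E = 320.3, α = 4.89, σ_y = 501.2 → σ = 252 MPa, n = 1.99
  sample C: E = 105.7, α = 9.09, σ_y = 1062 → σ = 155 MPa, n = 6.86
  sample H: E = 25.00, α = 12.0, σ_y = 429.5 → σ = 48.3 MPa, n = 8.89
  sample X: E = 295.3, α = 2.95, σ_y = 875.0 → σ = 140 MPa, n = 6.23
The minimum is sample J at n = 1.99.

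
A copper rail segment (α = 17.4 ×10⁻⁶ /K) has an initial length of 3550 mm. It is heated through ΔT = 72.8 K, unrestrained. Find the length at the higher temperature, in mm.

3554.5 mm

ΔL = α·L₀·ΔT = 17.4×10⁻⁶ × 3550 mm × 72.80 K = 4.50 mm.
L = L₀ + ΔL = 3550 + 4.50 = 3554.5 mm.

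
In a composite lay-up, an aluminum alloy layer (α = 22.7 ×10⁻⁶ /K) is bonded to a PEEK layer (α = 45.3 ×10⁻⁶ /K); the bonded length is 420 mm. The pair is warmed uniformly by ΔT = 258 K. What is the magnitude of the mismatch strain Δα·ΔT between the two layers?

5.83×10⁻³

Δα = |22.7 − 45.3|×10⁻⁶/K = 22.6×10⁻⁶/K.
Mismatch strain = Δα·ΔT = 22.6×10⁻⁶ × 258.0 = 5.83×10⁻³.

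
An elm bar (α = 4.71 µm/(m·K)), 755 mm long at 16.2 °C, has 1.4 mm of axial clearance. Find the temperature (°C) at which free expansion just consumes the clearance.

α·L₀·ΔT = 1.4 mm ⇒ ΔT = 1.4 / (4.71×10⁻⁶ × 755.0) = 393.7 K.
T = 16.2 + 393.7 = 409.9 °C.

410 °C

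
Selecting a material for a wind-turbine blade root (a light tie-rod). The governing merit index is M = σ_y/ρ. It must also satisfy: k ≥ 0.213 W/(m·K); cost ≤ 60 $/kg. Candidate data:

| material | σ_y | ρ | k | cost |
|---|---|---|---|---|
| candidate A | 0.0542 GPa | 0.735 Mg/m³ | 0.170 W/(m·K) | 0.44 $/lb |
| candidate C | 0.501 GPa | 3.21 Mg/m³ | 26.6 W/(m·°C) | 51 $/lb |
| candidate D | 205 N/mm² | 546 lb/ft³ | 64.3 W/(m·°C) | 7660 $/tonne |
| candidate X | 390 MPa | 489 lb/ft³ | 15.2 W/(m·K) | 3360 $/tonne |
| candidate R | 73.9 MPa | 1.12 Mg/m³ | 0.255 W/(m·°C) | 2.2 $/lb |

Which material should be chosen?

candidate R

Screen on constraints: k ≥ 0.213 W/(m·K); cost ≤ 60 $/kg. Survivors: candidate D, candidate X, candidate R.
Putting every candidate on a common basis:
  candidate D: σ_y = 205.0 MPa, ρ = 8746 kg/m³
  candidate X: σ_y = 390.0 MPa, ρ = 7833 kg/m³
  candidate R: σ_y = 73.90 MPa, ρ = 1120 kg/m³
  candidate R: M = 66.0 kN·m/kg
  candidate X: M = 49.8 kN·m/kg
  candidate D: M = 23.4 kN·m/kg
The maximum is for candidate R.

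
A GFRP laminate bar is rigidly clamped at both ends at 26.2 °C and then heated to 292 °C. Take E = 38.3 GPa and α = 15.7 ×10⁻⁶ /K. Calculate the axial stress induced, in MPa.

160 MPa

ΔT = 265.8 K. Constrained thermal stress σ = E·α·ΔT = 38.30×10³ MPa × 15.7×10⁻⁶ × 265.8 = 160 MPa (compressive).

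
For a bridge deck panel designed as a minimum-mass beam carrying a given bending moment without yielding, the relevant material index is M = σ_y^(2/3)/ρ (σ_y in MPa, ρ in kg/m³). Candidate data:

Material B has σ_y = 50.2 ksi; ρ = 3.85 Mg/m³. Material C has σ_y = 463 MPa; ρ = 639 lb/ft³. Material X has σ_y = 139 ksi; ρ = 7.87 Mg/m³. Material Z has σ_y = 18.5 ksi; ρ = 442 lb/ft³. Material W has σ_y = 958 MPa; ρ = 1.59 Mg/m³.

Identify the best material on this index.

material W

In SI units:
  material B: σ_y = 346.1 MPa, ρ = 3850 kg/m³
  material C: σ_y = 463.0 MPa, ρ = 10240 kg/m³
  material X: σ_y = 958.4 MPa, ρ = 7870 kg/m³
  material Z: σ_y = 127.6 MPa, ρ = 7080 kg/m³
  material W: σ_y = 958.0 MPa, ρ = 1590 kg/m³
  material W: M = 61.1×10⁻³
  material B: M = 12.8×10⁻³
  material X: M = 12.4×10⁻³
  material C: M = 5.85×10⁻³
  material Z: M = 3.58×10⁻³
The maximum is for material W.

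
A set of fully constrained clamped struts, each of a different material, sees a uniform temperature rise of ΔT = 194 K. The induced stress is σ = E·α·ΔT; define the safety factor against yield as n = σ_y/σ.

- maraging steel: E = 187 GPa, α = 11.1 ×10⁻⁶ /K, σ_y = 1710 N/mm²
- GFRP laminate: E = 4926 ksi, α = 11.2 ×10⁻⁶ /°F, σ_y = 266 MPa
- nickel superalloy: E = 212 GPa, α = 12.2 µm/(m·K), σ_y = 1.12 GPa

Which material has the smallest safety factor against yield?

Per material, after unit conversion:
  maraging steel: E = 187.0, α = 11.1, σ_y = 1710 → σ = 403 MPa, n = 4.25
  GFRP laminate: E = 33.96, α = 20.2, σ_y = 266.0 → σ = 133 MPa, n = 2.00
  nickel superalloy: E = 212.0, α = 12.2, σ_y = 1120 → σ = 502 MPa, n = 2.23
The minimum is GFRP laminate at n = 2.00.

GFRP laminate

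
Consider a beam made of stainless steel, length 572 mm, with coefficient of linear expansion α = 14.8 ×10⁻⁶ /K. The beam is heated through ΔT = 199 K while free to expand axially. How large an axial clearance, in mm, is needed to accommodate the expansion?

ΔL = α·L₀·ΔT = 14.8×10⁻⁶ × 572 mm × 199.0 K = 1.68 mm.

1.68 mm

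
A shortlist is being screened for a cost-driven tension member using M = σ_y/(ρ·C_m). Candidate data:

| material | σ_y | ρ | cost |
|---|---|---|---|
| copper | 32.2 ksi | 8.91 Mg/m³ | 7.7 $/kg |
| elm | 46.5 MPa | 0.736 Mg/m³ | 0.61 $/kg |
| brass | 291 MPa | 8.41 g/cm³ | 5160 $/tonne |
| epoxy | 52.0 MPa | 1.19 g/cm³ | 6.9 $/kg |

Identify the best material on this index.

elm

Convert each candidate to consistent units, then evaluate M:
  copper: σ_y = 222.0 MPa, ρ = 8910 kg/m³, cost = 7.700 $/kg
  elm: σ_y = 46.50 MPa, ρ = 736.0 kg/m³, cost = 0.6100 $/kg
  brass: σ_y = 291.0 MPa, ρ = 8410 kg/m³, cost = 5.160 $/kg
  epoxy: σ_y = 52.00 MPa, ρ = 1190 kg/m³, cost = 6.900 $/kg
  elm: M = 104 kN·m per $
  brass: M = 6.71 kN·m per $
  epoxy: M = 6.33 kN·m per $
  copper: M = 3.24 kN·m per $
Highest index: elm.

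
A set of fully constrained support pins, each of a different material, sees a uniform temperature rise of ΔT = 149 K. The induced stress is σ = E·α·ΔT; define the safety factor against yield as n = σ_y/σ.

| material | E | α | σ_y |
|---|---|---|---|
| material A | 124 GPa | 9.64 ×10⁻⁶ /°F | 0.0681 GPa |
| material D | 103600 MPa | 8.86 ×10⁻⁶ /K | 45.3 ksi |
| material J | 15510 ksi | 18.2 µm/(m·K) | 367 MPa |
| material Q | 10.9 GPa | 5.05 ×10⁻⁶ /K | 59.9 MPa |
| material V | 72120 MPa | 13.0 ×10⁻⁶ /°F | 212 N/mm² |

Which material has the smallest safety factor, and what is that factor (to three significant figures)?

material A, n = 0.212

Converting E to GPa, α to ×10⁻⁶/K, σ_y to MPa, then σ and n for each:
  material A: E = 124.0, α = 17.4, σ_y = 68.10 → σ = 321 MPa, n = 0.212
  material D: E = 103.6, α = 8.86, σ_y = 312.3 → σ = 137 MPa, n = 2.28
  material J: E = 106.9, α = 18.2, σ_y = 367.0 → σ = 290 MPa, n = 1.27
  material Q: E = 10.90, α = 5.05, σ_y = 59.90 → σ = 8.20 MPa, n = 7.30
  material V: E = 72.12, α = 23.4, σ_y = 212.0 → σ = 251 MPa, n = 0.843
Material A has the lowest safety factor, n = 0.212.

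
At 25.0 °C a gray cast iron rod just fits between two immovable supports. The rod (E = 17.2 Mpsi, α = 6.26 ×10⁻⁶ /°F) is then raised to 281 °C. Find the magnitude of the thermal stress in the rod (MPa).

E = 17.2 Mpsi = 118.6 GPa.
α = 6.26×10⁻⁶/°F × 9/5 = 11.3×10⁻⁶/K.
ΔT = 256.0 K. Constrained thermal stress σ = E·α·ΔT = 118.6×10³ MPa × 11.3×10⁻⁶ × 256.0 = 342 MPa (compressive).

342 MPa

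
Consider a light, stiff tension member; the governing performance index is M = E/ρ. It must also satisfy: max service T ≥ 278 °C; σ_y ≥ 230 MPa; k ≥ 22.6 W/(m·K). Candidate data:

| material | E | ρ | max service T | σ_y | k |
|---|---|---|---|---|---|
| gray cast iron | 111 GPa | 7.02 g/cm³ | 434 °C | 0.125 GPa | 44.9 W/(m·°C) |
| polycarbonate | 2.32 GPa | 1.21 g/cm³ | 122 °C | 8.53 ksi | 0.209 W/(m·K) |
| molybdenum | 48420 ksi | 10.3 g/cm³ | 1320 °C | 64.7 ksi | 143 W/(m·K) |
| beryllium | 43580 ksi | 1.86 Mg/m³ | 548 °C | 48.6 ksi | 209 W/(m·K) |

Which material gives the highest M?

beryllium

Screen on constraints: max service T ≥ 278 °C; σ_y ≥ 230 MPa; k ≥ 22.6 W/(m·K). Survivors: molybdenum, beryllium.
Convert each candidate to consistent units, then evaluate M:
  molybdenum: E = 333.8 GPa, ρ = 10300 kg/m³
  beryllium: E = 300.5 GPa, ρ = 1860 kg/m³
  beryllium: M = 162 MN·m/kg
  molybdenum: M = 32.4 MN·m/kg
The maximum is for beryllium.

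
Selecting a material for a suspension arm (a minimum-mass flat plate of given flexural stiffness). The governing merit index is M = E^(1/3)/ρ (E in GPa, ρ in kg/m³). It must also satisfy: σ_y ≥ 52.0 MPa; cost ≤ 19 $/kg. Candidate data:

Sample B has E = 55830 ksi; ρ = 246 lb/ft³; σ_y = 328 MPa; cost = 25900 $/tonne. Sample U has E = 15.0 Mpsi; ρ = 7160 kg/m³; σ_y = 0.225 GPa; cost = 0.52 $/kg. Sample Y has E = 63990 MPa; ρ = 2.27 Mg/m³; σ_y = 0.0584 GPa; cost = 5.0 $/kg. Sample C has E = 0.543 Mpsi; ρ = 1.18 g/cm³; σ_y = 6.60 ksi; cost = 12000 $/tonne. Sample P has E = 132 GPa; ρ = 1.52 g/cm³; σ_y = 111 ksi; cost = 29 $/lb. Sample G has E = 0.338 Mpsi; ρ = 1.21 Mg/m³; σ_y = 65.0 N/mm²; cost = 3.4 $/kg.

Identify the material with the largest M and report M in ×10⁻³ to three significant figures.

Screen on constraints: σ_y ≥ 52.0 MPa; cost ≤ 19 $/kg. Survivors: sample U, sample Y, sample G.
Putting every candidate on a common basis:
  sample U: E = 103.4 GPa, ρ = 7160 kg/m³
  sample Y: E = 63.99 GPa, ρ = 2270 kg/m³
  sample G: E = 2.330 GPa, ρ = 1210 kg/m³
  sample Y: M = 1.76×10⁻³
  sample G: M = 1.10×10⁻³
  sample U: M = 0.656×10⁻³
Highest index: sample Y.

sample Y, M = 1.76×10⁻³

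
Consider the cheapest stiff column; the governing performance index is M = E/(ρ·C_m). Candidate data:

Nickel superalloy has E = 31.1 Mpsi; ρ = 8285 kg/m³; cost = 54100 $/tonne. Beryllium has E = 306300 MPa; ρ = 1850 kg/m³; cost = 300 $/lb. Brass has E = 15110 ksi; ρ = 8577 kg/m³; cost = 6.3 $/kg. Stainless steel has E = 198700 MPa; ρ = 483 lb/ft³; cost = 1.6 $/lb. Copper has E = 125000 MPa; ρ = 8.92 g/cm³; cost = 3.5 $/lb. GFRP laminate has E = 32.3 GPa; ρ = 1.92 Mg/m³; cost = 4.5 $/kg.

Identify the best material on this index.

stainless steel

In SI units:
  nickel superalloy: E = 214.4 GPa, ρ = 8285 kg/m³, cost = 54.10 $/kg
  beryllium: E = 306.3 GPa, ρ = 1850 kg/m³, cost = 661.4 $/kg
  brass: E = 104.2 GPa, ρ = 8577 kg/m³, cost = 6.300 $/kg
  stainless steel: E = 198.7 GPa, ρ = 7737 kg/m³, cost = 3.527 $/kg
  copper: E = 125.0 GPa, ρ = 8920 kg/m³, cost = 7.716 $/kg
  GFRP laminate: E = 32.30 GPa, ρ = 1920 kg/m³, cost = 4.500 $/kg
  stainless steel: M = 7.28 MN·m per $
  GFRP laminate: M = 3.74 MN·m per $
  brass: M = 1.93 MN·m per $
  copper: M = 1.82 MN·m per $
  nickel superalloy: M = 0.478 MN·m per $
  beryllium: M = 0.250 MN·m per $
Highest index: stainless steel.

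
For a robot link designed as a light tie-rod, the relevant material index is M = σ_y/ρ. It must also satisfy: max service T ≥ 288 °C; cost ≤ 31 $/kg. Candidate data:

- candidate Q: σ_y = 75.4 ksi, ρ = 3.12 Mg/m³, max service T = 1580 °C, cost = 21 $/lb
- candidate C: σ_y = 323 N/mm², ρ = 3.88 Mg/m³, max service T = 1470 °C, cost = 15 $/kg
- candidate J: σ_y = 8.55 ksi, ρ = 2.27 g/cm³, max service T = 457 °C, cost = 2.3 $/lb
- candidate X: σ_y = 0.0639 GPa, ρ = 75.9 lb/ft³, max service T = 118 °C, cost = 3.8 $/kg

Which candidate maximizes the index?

candidate C

Screen on constraints: max service T ≥ 288 °C; cost ≤ 31 $/kg. Survivors: candidate C, candidate J.
In SI units:
  candidate C: σ_y = 323.0 MPa, ρ = 3880 kg/m³
  candidate J: σ_y = 58.95 MPa, ρ = 2270 kg/m³
  candidate C: M = 83.2 kN·m/kg
  candidate J: M = 26.0 kN·m/kg
Candidate C has the largest M.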